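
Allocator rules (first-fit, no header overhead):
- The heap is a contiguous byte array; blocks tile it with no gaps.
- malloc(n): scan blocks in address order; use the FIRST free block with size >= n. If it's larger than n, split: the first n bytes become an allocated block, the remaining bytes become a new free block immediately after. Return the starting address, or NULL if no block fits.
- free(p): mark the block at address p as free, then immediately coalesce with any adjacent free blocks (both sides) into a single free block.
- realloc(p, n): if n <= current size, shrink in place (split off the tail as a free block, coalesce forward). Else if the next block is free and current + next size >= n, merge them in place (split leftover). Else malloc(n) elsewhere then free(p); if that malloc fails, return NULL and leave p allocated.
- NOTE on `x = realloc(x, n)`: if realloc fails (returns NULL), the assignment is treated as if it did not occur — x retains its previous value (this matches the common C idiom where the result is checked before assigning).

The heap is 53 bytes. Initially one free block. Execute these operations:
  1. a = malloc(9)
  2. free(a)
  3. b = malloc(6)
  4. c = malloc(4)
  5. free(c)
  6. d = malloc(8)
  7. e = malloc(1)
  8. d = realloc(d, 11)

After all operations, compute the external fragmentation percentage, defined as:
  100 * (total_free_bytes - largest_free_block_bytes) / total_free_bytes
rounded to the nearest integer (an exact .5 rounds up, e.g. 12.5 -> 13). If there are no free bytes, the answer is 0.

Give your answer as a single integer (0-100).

Op 1: a = malloc(9) -> a = 0; heap: [0-8 ALLOC][9-52 FREE]
Op 2: free(a) -> (freed a); heap: [0-52 FREE]
Op 3: b = malloc(6) -> b = 0; heap: [0-5 ALLOC][6-52 FREE]
Op 4: c = malloc(4) -> c = 6; heap: [0-5 ALLOC][6-9 ALLOC][10-52 FREE]
Op 5: free(c) -> (freed c); heap: [0-5 ALLOC][6-52 FREE]
Op 6: d = malloc(8) -> d = 6; heap: [0-5 ALLOC][6-13 ALLOC][14-52 FREE]
Op 7: e = malloc(1) -> e = 14; heap: [0-5 ALLOC][6-13 ALLOC][14-14 ALLOC][15-52 FREE]
Op 8: d = realloc(d, 11) -> d = 15; heap: [0-5 ALLOC][6-13 FREE][14-14 ALLOC][15-25 ALLOC][26-52 FREE]
Free blocks: [8 27] total_free=35 largest=27 -> 100*(35-27)/35 = 800/35 ≈ 22.857 -> rounds to 23

Answer: 23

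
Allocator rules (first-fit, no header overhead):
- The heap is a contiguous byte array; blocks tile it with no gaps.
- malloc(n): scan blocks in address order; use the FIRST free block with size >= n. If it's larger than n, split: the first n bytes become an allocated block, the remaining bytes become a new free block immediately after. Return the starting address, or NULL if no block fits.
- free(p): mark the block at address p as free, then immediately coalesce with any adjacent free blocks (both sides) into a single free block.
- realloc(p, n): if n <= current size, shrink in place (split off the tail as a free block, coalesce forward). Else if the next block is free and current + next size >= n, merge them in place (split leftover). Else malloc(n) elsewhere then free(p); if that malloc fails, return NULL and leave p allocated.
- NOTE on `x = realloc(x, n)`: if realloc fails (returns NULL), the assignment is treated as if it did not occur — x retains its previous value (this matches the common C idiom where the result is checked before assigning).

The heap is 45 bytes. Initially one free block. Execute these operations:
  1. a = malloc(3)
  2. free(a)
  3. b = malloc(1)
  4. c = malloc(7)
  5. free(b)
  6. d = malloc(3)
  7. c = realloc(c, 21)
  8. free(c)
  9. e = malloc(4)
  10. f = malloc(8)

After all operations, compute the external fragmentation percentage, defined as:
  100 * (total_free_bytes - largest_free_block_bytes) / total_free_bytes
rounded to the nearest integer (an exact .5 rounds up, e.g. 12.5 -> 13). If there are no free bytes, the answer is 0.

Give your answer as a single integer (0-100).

Op 1: a = malloc(3) -> a = 0; heap: [0-2 ALLOC][3-44 FREE]
Op 2: free(a) -> (freed a); heap: [0-44 FREE]
Op 3: b = malloc(1) -> b = 0; heap: [0-0 ALLOC][1-44 FREE]
Op 4: c = malloc(7) -> c = 1; heap: [0-0 ALLOC][1-7 ALLOC][8-44 FREE]
Op 5: free(b) -> (freed b); heap: [0-0 FREE][1-7 ALLOC][8-44 FREE]
Op 6: d = malloc(3) -> d = 8; heap: [0-0 FREE][1-7 ALLOC][8-10 ALLOC][11-44 FREE]
Op 7: c = realloc(c, 21) -> c = 11; heap: [0-7 FREE][8-10 ALLOC][11-31 ALLOC][32-44 FREE]
Op 8: free(c) -> (freed c); heap: [0-7 FREE][8-10 ALLOC][11-44 FREE]
Op 9: e = malloc(4) -> e = 0; heap: [0-3 ALLOC][4-7 FREE][8-10 ALLOC][11-44 FREE]
Op 10: f = malloc(8) -> f = 11; heap: [0-3 ALLOC][4-7 FREE][8-10 ALLOC][11-18 ALLOC][19-44 FREE]
Free blocks: [4 26] total_free=30 largest=26 -> 100*(30-26)/30 = 400/30 ≈ 13.333 -> rounds to 13

Answer: 13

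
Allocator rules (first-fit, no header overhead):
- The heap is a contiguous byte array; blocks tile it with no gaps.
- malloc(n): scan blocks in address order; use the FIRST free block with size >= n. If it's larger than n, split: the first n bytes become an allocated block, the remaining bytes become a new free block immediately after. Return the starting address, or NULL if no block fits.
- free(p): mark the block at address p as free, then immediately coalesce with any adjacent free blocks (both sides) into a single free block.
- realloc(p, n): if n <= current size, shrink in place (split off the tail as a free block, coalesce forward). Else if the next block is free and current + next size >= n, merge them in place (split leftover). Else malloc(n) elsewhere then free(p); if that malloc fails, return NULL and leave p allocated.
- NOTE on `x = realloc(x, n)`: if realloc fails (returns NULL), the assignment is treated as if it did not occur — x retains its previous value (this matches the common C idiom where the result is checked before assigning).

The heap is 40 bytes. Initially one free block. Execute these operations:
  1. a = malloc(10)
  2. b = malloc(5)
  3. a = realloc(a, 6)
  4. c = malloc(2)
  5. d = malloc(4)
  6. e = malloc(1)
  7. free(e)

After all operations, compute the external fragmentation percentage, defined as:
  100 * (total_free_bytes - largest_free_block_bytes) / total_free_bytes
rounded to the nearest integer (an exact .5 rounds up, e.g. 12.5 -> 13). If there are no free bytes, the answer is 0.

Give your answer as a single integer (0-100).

Op 1: a = malloc(10) -> a = 0; heap: [0-9 ALLOC][10-39 FREE]
Op 2: b = malloc(5) -> b = 10; heap: [0-9 ALLOC][10-14 ALLOC][15-39 FREE]
Op 3: a = realloc(a, 6) -> a = 0; heap: [0-5 ALLOC][6-9 FREE][10-14 ALLOC][15-39 FREE]
Op 4: c = malloc(2) -> c = 6; heap: [0-5 ALLOC][6-7 ALLOC][8-9 FREE][10-14 ALLOC][15-39 FREE]
Op 5: d = malloc(4) -> d = 15; heap: [0-5 ALLOC][6-7 ALLOC][8-9 FREE][10-14 ALLOC][15-18 ALLOC][19-39 FREE]
Op 6: e = malloc(1) -> e = 8; heap: [0-5 ALLOC][6-7 ALLOC][8-8 ALLOC][9-9 FREE][10-14 ALLOC][15-18 ALLOC][19-39 FREE]
Op 7: free(e) -> (freed e); heap: [0-5 ALLOC][6-7 ALLOC][8-9 FREE][10-14 ALLOC][15-18 ALLOC][19-39 FREE]
Free blocks: [2 21] total_free=23 largest=21 -> 100*(23-21)/23 = 200/23 ≈ 8.696 -> rounds to 9

Answer: 9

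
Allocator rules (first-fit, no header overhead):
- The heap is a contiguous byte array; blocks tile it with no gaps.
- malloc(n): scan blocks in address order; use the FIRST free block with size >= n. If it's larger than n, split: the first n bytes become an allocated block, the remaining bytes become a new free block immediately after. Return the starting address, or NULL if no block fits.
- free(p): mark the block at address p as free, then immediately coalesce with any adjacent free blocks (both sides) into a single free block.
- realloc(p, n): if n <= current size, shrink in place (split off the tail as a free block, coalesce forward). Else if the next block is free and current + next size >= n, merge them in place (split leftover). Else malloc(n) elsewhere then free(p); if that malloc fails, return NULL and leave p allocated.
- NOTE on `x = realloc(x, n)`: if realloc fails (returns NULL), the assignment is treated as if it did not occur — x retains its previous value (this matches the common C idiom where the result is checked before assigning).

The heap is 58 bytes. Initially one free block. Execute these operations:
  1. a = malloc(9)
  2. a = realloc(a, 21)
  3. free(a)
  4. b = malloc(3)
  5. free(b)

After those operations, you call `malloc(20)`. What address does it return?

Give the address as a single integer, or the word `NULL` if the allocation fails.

Op 1: a = malloc(9) -> a = 0; heap: [0-8 ALLOC][9-57 FREE]
Op 2: a = realloc(a, 21) -> a = 0; heap: [0-20 ALLOC][21-57 FREE]
Op 3: free(a) -> (freed a); heap: [0-57 FREE]
Op 4: b = malloc(3) -> b = 0; heap: [0-2 ALLOC][3-57 FREE]
Op 5: free(b) -> (freed b); heap: [0-57 FREE]
malloc(20): first-fit scan over [0-57 FREE] -> 0

Answer: 0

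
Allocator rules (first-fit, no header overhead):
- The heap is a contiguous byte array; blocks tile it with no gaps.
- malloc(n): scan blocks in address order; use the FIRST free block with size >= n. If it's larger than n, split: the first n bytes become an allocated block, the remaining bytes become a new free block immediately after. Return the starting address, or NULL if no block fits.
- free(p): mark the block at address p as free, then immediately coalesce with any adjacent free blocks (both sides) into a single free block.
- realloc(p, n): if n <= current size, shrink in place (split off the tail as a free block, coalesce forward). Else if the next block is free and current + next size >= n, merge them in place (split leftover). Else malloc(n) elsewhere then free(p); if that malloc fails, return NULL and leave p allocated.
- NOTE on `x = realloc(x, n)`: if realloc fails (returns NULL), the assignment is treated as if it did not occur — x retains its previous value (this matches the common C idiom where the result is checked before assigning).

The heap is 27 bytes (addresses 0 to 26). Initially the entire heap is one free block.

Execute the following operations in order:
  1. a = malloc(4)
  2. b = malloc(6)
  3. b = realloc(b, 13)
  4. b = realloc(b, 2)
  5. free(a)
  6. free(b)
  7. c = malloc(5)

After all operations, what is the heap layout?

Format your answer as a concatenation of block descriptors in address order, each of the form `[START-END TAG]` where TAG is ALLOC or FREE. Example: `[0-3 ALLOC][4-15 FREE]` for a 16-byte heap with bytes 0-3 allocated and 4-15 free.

Answer: [0-4 ALLOC][5-26 FREE]

Derivation:
Op 1: a = malloc(4) -> a = 0; heap: [0-3 ALLOC][4-26 FREE]
Op 2: b = malloc(6) -> b = 4; heap: [0-3 ALLOC][4-9 ALLOC][10-26 FREE]
Op 3: b = realloc(b, 13) -> b = 4; heap: [0-3 ALLOC][4-16 ALLOC][17-26 FREE]
Op 4: b = realloc(b, 2) -> b = 4; heap: [0-3 ALLOC][4-5 ALLOC][6-26 FREE]
Op 5: free(a) -> (freed a); heap: [0-3 FREE][4-5 ALLOC][6-26 FREE]
Op 6: free(b) -> (freed b); heap: [0-26 FREE]
Op 7: c = malloc(5) -> c = 0; heap: [0-4 ALLOC][5-26 FREE]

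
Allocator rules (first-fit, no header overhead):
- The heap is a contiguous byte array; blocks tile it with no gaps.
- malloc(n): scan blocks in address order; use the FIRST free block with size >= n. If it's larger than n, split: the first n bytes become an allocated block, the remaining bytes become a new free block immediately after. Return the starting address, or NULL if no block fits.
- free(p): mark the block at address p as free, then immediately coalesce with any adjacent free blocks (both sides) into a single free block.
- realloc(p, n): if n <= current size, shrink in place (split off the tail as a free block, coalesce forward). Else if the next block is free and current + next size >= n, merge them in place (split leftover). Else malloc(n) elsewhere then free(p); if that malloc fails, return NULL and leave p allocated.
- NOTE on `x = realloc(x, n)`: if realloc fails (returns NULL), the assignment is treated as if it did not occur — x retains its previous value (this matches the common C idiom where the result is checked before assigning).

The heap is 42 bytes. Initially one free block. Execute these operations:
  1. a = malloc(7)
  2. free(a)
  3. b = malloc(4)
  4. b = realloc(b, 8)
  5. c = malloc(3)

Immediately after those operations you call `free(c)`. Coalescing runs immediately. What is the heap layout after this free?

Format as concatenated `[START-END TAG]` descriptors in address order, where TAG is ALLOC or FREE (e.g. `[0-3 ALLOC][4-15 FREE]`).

Op 1: a = malloc(7) -> a = 0; heap: [0-6 ALLOC][7-41 FREE]
Op 2: free(a) -> (freed a); heap: [0-41 FREE]
Op 3: b = malloc(4) -> b = 0; heap: [0-3 ALLOC][4-41 FREE]
Op 4: b = realloc(b, 8) -> b = 0; heap: [0-7 ALLOC][8-41 FREE]
Op 5: c = malloc(3) -> c = 8; heap: [0-7 ALLOC][8-10 ALLOC][11-41 FREE]
free(c): c = 8 -> block [8-10 ALLOC]; mark free, coalesce with adjacent free neighbors -> [0-7 ALLOC][8-41 FREE]

Answer: [0-7 ALLOC][8-41 FREE]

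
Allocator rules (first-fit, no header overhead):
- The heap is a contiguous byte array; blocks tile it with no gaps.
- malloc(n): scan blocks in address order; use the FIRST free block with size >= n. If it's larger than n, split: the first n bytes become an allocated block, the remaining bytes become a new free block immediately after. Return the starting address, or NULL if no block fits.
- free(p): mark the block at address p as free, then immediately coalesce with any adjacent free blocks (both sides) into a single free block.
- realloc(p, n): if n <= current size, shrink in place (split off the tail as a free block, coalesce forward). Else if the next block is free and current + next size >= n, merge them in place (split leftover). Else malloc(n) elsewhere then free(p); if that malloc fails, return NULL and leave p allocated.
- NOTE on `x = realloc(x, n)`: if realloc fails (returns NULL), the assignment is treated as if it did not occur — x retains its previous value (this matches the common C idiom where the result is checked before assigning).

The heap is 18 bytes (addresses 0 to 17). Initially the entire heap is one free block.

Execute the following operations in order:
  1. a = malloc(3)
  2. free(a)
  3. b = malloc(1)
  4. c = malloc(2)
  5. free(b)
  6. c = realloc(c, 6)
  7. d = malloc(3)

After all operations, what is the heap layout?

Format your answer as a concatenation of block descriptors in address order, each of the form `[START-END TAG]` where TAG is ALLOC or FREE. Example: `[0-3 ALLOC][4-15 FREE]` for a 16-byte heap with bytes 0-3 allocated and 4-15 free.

Op 1: a = malloc(3) -> a = 0; heap: [0-2 ALLOC][3-17 FREE]
Op 2: free(a) -> (freed a); heap: [0-17 FREE]
Op 3: b = malloc(1) -> b = 0; heap: [0-0 ALLOC][1-17 FREE]
Op 4: c = malloc(2) -> c = 1; heap: [0-0 ALLOC][1-2 ALLOC][3-17 FREE]
Op 5: free(b) -> (freed b); heap: [0-0 FREE][1-2 ALLOC][3-17 FREE]
Op 6: c = realloc(c, 6) -> c = 1; heap: [0-0 FREE][1-6 ALLOC][7-17 FREE]
Op 7: d = malloc(3) -> d = 7; heap: [0-0 FREE][1-6 ALLOC][7-9 ALLOC][10-17 FREE]

Answer: [0-0 FREE][1-6 ALLOC][7-9 ALLOC][10-17 FREE]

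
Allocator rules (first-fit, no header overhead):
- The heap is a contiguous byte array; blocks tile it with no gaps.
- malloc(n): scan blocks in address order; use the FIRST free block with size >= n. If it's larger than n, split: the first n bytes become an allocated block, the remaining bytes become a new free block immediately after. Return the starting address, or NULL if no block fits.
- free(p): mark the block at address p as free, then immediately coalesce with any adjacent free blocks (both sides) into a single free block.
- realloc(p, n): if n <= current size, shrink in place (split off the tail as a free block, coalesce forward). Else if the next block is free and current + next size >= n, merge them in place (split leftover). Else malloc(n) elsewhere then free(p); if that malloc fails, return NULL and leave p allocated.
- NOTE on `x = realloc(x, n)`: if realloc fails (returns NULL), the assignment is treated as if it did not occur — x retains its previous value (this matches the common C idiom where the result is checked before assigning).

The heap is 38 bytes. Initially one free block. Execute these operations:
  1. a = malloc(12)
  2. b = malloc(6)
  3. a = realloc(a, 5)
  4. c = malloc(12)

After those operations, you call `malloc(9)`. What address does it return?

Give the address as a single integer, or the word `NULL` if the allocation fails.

Op 1: a = malloc(12) -> a = 0; heap: [0-11 ALLOC][12-37 FREE]
Op 2: b = malloc(6) -> b = 12; heap: [0-11 ALLOC][12-17 ALLOC][18-37 FREE]
Op 3: a = realloc(a, 5) -> a = 0; heap: [0-4 ALLOC][5-11 FREE][12-17 ALLOC][18-37 FREE]
Op 4: c = malloc(12) -> c = 18; heap: [0-4 ALLOC][5-11 FREE][12-17 ALLOC][18-29 ALLOC][30-37 FREE]
malloc(9): first-fit scan over [0-4 ALLOC][5-11 FREE][12-17 ALLOC][18-29 ALLOC][30-37 FREE] -> NULL

Answer: NULL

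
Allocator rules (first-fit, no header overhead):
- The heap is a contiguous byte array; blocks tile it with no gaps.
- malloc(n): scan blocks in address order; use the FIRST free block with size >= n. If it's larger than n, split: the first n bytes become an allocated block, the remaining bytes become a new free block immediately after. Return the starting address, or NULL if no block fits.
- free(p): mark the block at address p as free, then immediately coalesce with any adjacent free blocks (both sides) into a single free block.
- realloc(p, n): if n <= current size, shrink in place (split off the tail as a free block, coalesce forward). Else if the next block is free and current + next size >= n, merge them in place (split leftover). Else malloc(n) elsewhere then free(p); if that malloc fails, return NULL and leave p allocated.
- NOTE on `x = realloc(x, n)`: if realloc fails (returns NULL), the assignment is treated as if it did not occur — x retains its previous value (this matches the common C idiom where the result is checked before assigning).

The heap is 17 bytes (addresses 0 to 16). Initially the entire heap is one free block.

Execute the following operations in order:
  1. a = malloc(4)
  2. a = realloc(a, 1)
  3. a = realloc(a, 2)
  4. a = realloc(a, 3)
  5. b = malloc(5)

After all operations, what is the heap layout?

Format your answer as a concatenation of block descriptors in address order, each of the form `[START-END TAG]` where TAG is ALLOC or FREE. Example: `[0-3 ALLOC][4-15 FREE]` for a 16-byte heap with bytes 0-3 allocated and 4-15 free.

Op 1: a = malloc(4) -> a = 0; heap: [0-3 ALLOC][4-16 FREE]
Op 2: a = realloc(a, 1) -> a = 0; heap: [0-0 ALLOC][1-16 FREE]
Op 3: a = realloc(a, 2) -> a = 0; heap: [0-1 ALLOC][2-16 FREE]
Op 4: a = realloc(a, 3) -> a = 0; heap: [0-2 ALLOC][3-16 FREE]
Op 5: b = malloc(5) -> b = 3; heap: [0-2 ALLOC][3-7 ALLOC][8-16 FREE]

Answer: [0-2 ALLOC][3-7 ALLOC][8-16 FREE]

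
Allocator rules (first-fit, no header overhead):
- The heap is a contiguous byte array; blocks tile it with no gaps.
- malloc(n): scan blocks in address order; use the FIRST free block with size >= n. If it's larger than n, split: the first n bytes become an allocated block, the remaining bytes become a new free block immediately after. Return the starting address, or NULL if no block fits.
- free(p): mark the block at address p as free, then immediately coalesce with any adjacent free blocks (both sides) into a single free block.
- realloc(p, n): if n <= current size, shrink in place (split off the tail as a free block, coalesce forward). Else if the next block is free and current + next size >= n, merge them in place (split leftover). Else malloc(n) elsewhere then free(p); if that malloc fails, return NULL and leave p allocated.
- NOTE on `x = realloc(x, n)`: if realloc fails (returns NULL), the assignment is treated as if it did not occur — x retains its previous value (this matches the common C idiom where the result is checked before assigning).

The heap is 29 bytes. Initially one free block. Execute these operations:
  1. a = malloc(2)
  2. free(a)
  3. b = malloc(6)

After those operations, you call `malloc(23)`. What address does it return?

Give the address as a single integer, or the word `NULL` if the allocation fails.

Answer: 6

Derivation:
Op 1: a = malloc(2) -> a = 0; heap: [0-1 ALLOC][2-28 FREE]
Op 2: free(a) -> (freed a); heap: [0-28 FREE]
Op 3: b = malloc(6) -> b = 0; heap: [0-5 ALLOC][6-28 FREE]
malloc(23): first-fit scan over [0-5 ALLOC][6-28 FREE] -> 6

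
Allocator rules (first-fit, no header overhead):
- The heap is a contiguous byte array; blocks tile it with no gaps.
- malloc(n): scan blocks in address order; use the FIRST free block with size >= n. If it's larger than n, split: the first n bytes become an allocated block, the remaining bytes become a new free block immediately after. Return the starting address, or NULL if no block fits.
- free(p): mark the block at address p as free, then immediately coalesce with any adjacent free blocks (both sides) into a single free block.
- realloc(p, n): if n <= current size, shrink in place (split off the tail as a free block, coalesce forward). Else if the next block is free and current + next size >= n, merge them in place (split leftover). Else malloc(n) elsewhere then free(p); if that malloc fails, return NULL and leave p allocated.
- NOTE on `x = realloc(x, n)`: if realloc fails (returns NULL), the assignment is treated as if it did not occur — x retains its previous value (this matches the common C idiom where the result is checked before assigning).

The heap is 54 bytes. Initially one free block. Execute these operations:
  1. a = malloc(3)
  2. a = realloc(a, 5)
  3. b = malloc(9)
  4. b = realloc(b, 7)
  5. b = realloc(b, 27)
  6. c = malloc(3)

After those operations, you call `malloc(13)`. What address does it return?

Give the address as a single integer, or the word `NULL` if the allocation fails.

Answer: 35

Derivation:
Op 1: a = malloc(3) -> a = 0; heap: [0-2 ALLOC][3-53 FREE]
Op 2: a = realloc(a, 5) -> a = 0; heap: [0-4 ALLOC][5-53 FREE]
Op 3: b = malloc(9) -> b = 5; heap: [0-4 ALLOC][5-13 ALLOC][14-53 FREE]
Op 4: b = realloc(b, 7) -> b = 5; heap: [0-4 ALLOC][5-11 ALLOC][12-53 FREE]
Op 5: b = realloc(b, 27) -> b = 5; heap: [0-4 ALLOC][5-31 ALLOC][32-53 FREE]
Op 6: c = malloc(3) -> c = 32; heap: [0-4 ALLOC][5-31 ALLOC][32-34 ALLOC][35-53 FREE]
malloc(13): first-fit scan over [0-4 ALLOC][5-31 ALLOC][32-34 ALLOC][35-53 FREE] -> 35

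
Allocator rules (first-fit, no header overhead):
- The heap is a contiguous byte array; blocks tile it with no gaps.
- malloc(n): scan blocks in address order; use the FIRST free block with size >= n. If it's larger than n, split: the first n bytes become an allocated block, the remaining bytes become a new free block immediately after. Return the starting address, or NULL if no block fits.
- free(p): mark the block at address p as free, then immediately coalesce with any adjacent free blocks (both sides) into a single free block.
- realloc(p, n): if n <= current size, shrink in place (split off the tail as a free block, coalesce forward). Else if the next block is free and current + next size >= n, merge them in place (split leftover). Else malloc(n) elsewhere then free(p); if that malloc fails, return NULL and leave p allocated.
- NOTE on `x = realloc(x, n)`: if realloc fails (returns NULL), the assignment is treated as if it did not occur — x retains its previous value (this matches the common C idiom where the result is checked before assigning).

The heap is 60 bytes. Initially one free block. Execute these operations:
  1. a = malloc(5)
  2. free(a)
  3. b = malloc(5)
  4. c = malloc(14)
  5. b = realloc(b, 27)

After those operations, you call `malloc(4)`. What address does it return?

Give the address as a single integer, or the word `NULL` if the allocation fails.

Op 1: a = malloc(5) -> a = 0; heap: [0-4 ALLOC][5-59 FREE]
Op 2: free(a) -> (freed a); heap: [0-59 FREE]
Op 3: b = malloc(5) -> b = 0; heap: [0-4 ALLOC][5-59 FREE]
Op 4: c = malloc(14) -> c = 5; heap: [0-4 ALLOC][5-18 ALLOC][19-59 FREE]
Op 5: b = realloc(b, 27) -> b = 19; heap: [0-4 FREE][5-18 ALLOC][19-45 ALLOC][46-59 FREE]
malloc(4): first-fit scan over [0-4 FREE][5-18 ALLOC][19-45 ALLOC][46-59 FREE] -> 0

Answer: 0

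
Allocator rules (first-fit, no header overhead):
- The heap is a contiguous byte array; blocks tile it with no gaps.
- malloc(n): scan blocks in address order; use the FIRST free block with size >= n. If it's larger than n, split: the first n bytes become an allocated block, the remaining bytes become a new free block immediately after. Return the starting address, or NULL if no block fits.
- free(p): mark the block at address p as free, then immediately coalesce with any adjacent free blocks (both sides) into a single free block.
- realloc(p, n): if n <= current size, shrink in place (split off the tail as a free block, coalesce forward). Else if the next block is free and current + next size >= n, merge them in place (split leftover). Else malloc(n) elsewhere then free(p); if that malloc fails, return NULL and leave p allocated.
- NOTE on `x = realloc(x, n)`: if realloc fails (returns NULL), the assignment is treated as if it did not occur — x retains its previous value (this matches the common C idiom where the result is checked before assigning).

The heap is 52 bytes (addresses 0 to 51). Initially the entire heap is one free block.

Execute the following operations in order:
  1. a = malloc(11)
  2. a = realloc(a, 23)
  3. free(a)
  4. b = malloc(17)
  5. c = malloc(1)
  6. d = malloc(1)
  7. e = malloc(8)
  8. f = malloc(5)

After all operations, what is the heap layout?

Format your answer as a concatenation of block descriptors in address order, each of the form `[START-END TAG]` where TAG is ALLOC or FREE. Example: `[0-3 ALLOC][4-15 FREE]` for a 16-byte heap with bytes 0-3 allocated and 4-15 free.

Op 1: a = malloc(11) -> a = 0; heap: [0-10 ALLOC][11-51 FREE]
Op 2: a = realloc(a, 23) -> a = 0; heap: [0-22 ALLOC][23-51 FREE]
Op 3: free(a) -> (freed a); heap: [0-51 FREE]
Op 4: b = malloc(17) -> b = 0; heap: [0-16 ALLOC][17-51 FREE]
Op 5: c = malloc(1) -> c = 17; heap: [0-16 ALLOC][17-17 ALLOC][18-51 FREE]
Op 6: d = malloc(1) -> d = 18; heap: [0-16 ALLOC][17-17 ALLOC][18-18 ALLOC][19-51 FREE]
Op 7: e = malloc(8) -> e = 19; heap: [0-16 ALLOC][17-17 ALLOC][18-18 ALLOC][19-26 ALLOC][27-51 FREE]
Op 8: f = malloc(5) -> f = 27; heap: [0-16 ALLOC][17-17 ALLOC][18-18 ALLOC][19-26 ALLOC][27-31 ALLOC][32-51 FREE]

Answer: [0-16 ALLOC][17-17 ALLOC][18-18 ALLOC][19-26 ALLOC][27-31 ALLOC][32-51 FREE]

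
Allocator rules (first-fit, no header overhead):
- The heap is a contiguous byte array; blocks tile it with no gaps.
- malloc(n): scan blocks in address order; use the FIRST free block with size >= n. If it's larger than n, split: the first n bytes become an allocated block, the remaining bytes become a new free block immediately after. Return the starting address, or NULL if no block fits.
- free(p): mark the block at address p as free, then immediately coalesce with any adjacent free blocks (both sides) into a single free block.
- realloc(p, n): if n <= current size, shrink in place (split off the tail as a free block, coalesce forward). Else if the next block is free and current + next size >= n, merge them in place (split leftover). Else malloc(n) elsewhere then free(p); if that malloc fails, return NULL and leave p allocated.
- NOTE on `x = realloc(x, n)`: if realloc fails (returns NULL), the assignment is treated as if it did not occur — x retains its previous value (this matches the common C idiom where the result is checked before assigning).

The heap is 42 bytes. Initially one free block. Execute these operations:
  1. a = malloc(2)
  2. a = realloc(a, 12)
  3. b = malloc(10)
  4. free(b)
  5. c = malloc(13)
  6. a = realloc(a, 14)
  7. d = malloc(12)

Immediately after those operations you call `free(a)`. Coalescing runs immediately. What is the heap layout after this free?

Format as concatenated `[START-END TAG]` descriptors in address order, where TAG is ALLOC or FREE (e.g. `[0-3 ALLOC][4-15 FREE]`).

Op 1: a = malloc(2) -> a = 0; heap: [0-1 ALLOC][2-41 FREE]
Op 2: a = realloc(a, 12) -> a = 0; heap: [0-11 ALLOC][12-41 FREE]
Op 3: b = malloc(10) -> b = 12; heap: [0-11 ALLOC][12-21 ALLOC][22-41 FREE]
Op 4: free(b) -> (freed b); heap: [0-11 ALLOC][12-41 FREE]
Op 5: c = malloc(13) -> c = 12; heap: [0-11 ALLOC][12-24 ALLOC][25-41 FREE]
Op 6: a = realloc(a, 14) -> a = 25; heap: [0-11 FREE][12-24 ALLOC][25-38 ALLOC][39-41 FREE]
Op 7: d = malloc(12) -> d = 0; heap: [0-11 ALLOC][12-24 ALLOC][25-38 ALLOC][39-41 FREE]
free(a): a = 25 -> block [25-38 ALLOC]; mark free, coalesce with adjacent free neighbors -> [0-11 ALLOC][12-24 ALLOC][25-41 FREE]

Answer: [0-11 ALLOC][12-24 ALLOC][25-41 FREE]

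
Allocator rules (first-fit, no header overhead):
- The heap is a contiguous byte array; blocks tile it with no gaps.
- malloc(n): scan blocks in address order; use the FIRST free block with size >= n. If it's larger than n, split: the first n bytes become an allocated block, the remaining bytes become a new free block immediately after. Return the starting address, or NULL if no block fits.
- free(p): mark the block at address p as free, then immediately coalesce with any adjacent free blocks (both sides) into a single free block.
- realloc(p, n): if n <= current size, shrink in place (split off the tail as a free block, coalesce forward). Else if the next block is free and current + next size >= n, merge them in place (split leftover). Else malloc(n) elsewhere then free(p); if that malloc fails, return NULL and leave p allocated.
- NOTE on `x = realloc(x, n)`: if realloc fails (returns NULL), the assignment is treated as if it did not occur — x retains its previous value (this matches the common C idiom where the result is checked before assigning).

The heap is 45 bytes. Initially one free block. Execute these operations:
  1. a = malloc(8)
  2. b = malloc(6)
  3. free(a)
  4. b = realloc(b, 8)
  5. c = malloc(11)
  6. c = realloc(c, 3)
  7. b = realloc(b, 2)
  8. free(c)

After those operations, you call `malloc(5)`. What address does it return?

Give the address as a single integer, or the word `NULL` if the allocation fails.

Op 1: a = malloc(8) -> a = 0; heap: [0-7 ALLOC][8-44 FREE]
Op 2: b = malloc(6) -> b = 8; heap: [0-7 ALLOC][8-13 ALLOC][14-44 FREE]
Op 3: free(a) -> (freed a); heap: [0-7 FREE][8-13 ALLOC][14-44 FREE]
Op 4: b = realloc(b, 8) -> b = 8; heap: [0-7 FREE][8-15 ALLOC][16-44 FREE]
Op 5: c = malloc(11) -> c = 16; heap: [0-7 FREE][8-15 ALLOC][16-26 ALLOC][27-44 FREE]
Op 6: c = realloc(c, 3) -> c = 16; heap: [0-7 FREE][8-15 ALLOC][16-18 ALLOC][19-44 FREE]
Op 7: b = realloc(b, 2) -> b = 8; heap: [0-7 FREE][8-9 ALLOC][10-15 FREE][16-18 ALLOC][19-44 FREE]
Op 8: free(c) -> (freed c); heap: [0-7 FREE][8-9 ALLOC][10-44 FREE]
malloc(5): first-fit scan over [0-7 FREE][8-9 ALLOC][10-44 FREE] -> 0

Answer: 0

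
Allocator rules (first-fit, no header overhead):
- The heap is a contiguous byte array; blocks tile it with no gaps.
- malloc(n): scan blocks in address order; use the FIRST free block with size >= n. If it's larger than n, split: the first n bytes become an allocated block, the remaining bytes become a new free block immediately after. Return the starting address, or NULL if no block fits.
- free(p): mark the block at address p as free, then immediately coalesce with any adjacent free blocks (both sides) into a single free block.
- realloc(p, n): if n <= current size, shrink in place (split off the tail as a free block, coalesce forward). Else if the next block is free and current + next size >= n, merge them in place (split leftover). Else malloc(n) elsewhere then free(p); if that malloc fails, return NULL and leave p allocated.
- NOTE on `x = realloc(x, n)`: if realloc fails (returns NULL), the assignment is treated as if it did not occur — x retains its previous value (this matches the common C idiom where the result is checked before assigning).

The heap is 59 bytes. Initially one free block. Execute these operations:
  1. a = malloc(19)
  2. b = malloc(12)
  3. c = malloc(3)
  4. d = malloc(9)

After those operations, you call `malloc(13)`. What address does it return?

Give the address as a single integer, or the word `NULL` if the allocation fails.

Op 1: a = malloc(19) -> a = 0; heap: [0-18 ALLOC][19-58 FREE]
Op 2: b = malloc(12) -> b = 19; heap: [0-18 ALLOC][19-30 ALLOC][31-58 FREE]
Op 3: c = malloc(3) -> c = 31; heap: [0-18 ALLOC][19-30 ALLOC][31-33 ALLOC][34-58 FREE]
Op 4: d = malloc(9) -> d = 34; heap: [0-18 ALLOC][19-30 ALLOC][31-33 ALLOC][34-42 ALLOC][43-58 FREE]
malloc(13): first-fit scan over [0-18 ALLOC][19-30 ALLOC][31-33 ALLOC][34-42 ALLOC][43-58 FREE] -> 43

Answer: 43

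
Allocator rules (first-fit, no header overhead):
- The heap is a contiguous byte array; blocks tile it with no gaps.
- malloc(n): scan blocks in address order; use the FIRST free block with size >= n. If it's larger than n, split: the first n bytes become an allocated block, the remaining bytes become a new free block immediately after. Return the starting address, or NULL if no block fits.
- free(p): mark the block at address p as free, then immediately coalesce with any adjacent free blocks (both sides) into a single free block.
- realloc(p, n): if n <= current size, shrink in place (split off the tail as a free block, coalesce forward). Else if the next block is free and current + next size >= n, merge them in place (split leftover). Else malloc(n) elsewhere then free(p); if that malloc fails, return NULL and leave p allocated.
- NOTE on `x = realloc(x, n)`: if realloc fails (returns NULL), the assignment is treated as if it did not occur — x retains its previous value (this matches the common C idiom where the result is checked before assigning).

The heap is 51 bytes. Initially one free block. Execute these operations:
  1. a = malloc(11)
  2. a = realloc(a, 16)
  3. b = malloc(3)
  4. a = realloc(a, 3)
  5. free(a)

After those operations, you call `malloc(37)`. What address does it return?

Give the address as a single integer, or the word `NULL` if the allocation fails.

Op 1: a = malloc(11) -> a = 0; heap: [0-10 ALLOC][11-50 FREE]
Op 2: a = realloc(a, 16) -> a = 0; heap: [0-15 ALLOC][16-50 FREE]
Op 3: b = malloc(3) -> b = 16; heap: [0-15 ALLOC][16-18 ALLOC][19-50 FREE]
Op 4: a = realloc(a, 3) -> a = 0; heap: [0-2 ALLOC][3-15 FREE][16-18 ALLOC][19-50 FREE]
Op 5: free(a) -> (freed a); heap: [0-15 FREE][16-18 ALLOC][19-50 FREE]
malloc(37): first-fit scan over [0-15 FREE][16-18 ALLOC][19-50 FREE] -> NULL

Answer: NULL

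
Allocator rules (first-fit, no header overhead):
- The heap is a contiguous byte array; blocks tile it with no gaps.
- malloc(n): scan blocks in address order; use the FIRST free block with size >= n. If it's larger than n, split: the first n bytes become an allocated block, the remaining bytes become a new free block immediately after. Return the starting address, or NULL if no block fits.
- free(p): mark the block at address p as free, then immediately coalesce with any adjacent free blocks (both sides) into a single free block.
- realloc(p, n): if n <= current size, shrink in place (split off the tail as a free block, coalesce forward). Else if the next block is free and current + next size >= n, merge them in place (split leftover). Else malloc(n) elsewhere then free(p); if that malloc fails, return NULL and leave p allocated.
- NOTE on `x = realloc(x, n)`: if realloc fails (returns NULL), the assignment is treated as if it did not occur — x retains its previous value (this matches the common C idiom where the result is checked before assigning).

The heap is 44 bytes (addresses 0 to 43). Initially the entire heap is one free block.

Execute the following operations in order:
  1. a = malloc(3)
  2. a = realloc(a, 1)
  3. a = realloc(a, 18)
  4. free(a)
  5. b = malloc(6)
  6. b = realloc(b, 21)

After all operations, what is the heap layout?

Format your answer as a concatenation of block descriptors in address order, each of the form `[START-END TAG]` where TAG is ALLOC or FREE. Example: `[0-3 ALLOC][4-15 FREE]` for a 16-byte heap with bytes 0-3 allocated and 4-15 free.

Answer: [0-20 ALLOC][21-43 FREE]

Derivation:
Op 1: a = malloc(3) -> a = 0; heap: [0-2 ALLOC][3-43 FREE]
Op 2: a = realloc(a, 1) -> a = 0; heap: [0-0 ALLOC][1-43 FREE]
Op 3: a = realloc(a, 18) -> a = 0; heap: [0-17 ALLOC][18-43 FREE]
Op 4: free(a) -> (freed a); heap: [0-43 FREE]
Op 5: b = malloc(6) -> b = 0; heap: [0-5 ALLOC][6-43 FREE]
Op 6: b = realloc(b, 21) -> b = 0; heap: [0-20 ALLOC][21-43 FREE]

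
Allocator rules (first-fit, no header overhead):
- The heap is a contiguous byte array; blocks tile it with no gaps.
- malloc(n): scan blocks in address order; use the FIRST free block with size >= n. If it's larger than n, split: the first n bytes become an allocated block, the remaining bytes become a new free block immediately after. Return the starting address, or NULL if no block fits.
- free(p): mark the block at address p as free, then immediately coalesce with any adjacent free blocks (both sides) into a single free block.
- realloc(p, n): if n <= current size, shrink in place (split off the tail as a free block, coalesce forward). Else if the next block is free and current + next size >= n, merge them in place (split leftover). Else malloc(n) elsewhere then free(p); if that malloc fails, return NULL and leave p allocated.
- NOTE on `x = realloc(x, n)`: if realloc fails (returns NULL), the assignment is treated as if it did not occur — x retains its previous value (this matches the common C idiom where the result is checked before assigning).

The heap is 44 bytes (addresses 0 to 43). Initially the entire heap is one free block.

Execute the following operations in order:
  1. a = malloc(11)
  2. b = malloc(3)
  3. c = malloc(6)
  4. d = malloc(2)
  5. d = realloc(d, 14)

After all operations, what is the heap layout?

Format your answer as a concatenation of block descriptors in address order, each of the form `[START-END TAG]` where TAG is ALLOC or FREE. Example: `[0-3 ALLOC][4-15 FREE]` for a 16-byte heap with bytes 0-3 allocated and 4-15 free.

Answer: [0-10 ALLOC][11-13 ALLOC][14-19 ALLOC][20-33 ALLOC][34-43 FREE]

Derivation:
Op 1: a = malloc(11) -> a = 0; heap: [0-10 ALLOC][11-43 FREE]
Op 2: b = malloc(3) -> b = 11; heap: [0-10 ALLOC][11-13 ALLOC][14-43 FREE]
Op 3: c = malloc(6) -> c = 14; heap: [0-10 ALLOC][11-13 ALLOC][14-19 ALLOC][20-43 FREE]
Op 4: d = malloc(2) -> d = 20; heap: [0-10 ALLOC][11-13 ALLOC][14-19 ALLOC][20-21 ALLOC][22-43 FREE]
Op 5: d = realloc(d, 14) -> d = 20; heap: [0-10 ALLOC][11-13 ALLOC][14-19 ALLOC][20-33 ALLOC][34-43 FREE]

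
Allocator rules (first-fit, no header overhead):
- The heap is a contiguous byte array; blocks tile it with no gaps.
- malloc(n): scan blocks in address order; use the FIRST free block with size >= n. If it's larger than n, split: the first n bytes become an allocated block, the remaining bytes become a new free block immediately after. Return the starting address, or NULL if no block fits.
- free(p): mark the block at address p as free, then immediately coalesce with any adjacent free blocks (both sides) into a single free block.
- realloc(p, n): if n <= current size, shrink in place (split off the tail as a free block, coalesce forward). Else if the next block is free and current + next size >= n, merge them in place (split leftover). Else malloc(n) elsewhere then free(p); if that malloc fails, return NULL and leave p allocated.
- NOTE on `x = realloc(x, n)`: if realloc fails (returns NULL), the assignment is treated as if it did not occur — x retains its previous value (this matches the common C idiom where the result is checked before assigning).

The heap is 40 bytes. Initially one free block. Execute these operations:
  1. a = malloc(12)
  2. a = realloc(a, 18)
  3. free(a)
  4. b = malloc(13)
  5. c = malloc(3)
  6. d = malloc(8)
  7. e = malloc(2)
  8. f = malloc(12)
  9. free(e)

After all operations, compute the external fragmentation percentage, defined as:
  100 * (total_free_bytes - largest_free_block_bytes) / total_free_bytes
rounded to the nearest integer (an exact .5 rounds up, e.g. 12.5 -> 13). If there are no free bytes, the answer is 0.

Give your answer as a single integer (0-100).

Op 1: a = malloc(12) -> a = 0; heap: [0-11 ALLOC][12-39 FREE]
Op 2: a = realloc(a, 18) -> a = 0; heap: [0-17 ALLOC][18-39 FREE]
Op 3: free(a) -> (freed a); heap: [0-39 FREE]
Op 4: b = malloc(13) -> b = 0; heap: [0-12 ALLOC][13-39 FREE]
Op 5: c = malloc(3) -> c = 13; heap: [0-12 ALLOC][13-15 ALLOC][16-39 FREE]
Op 6: d = malloc(8) -> d = 16; heap: [0-12 ALLOC][13-15 ALLOC][16-23 ALLOC][24-39 FREE]
Op 7: e = malloc(2) -> e = 24; heap: [0-12 ALLOC][13-15 ALLOC][16-23 ALLOC][24-25 ALLOC][26-39 FREE]
Op 8: f = malloc(12) -> f = 26; heap: [0-12 ALLOC][13-15 ALLOC][16-23 ALLOC][24-25 ALLOC][26-37 ALLOC][38-39 FREE]
Op 9: free(e) -> (freed e); heap: [0-12 ALLOC][13-15 ALLOC][16-23 ALLOC][24-25 FREE][26-37 ALLOC][38-39 FREE]
Free blocks: [2 2] total_free=4 largest=2 -> 100*(4-2)/4 = 200/4 = 50

Answer: 50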